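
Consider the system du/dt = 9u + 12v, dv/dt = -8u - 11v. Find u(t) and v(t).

Coefficient matrix A = [[9, 12], [-8, -11]].
Characteristic polynomial det(A - λI) = λ^2 + 2λ - 3 = 0.
Eigenvalues λ = 1, -3.
For λ=1: (A-λI) row 1 is [8, 12], so an eigenvector is (3, -2).
For λ=-3: (A-λI) row 1 is [12, 12], so an eigenvector is (-1, 1).
General solution: C_1e^(t)(3,-2) + C_2e^(-3t)(-1,1).

u(t) = 3C_1e^(t) - C_2e^(-3t), v(t) = -2C_1e^(t) + C_2e^(-3t)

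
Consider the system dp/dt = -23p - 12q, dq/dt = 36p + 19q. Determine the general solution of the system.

p(t) = C_1e^(t) + 2C_2e^(-5t), q(t) = -2C_1e^(t) - 3C_2e^(-5t)

Coefficient matrix A = [[-23, -12], [36, 19]].
Characteristic polynomial det(A - λI) = λ^2 + 4λ - 5 = 0.
Eigenvalues λ = 1, -5.
For λ=1: (A-λI) row 1 is [-24, -12], so an eigenvector is (1, -2).
For λ=-5: (A-λI) row 1 is [-18, -12], so an eigenvector is (2, -3).
General solution: C_1e^(t)(1,-2) + C_2e^(-5t)(2,-3).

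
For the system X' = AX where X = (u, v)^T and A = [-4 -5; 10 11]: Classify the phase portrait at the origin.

unstable node

A = [[-4,-5],[10,11]]; det(A-λI) = λ^2 - 7λ + 6.
λ = 1, 6: both positive.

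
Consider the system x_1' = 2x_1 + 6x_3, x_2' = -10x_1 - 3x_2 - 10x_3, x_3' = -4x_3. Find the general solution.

x_1(t) = K_1e^(2t) - K_3e^(-4t), x_2(t) = -2K_1e^(2t) + K_2e^(-3t), x_3(t) = K_3e^(-4t)

Coefficient matrix A = [[2, 0, 6], [-10, -3, -10], [0, 0, -4]].
det(A - λI) = 0 gives eigenvalues λ = 2, -3, -4.
For λ=2: eigenvector (1,-2,0).
For λ=-3: eigenvector (0,1,0).
For λ=-4: eigenvector (-1,0,1).
General solution: K_1e^(2t)(1,-2,0) + K_2e^(-3t)(0,1,0) + K_3e^(-4t)(-1,0,1).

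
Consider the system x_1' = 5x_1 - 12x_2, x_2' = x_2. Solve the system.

x_1(t) = -3C_1e^(t) - C_2e^(5t), x_2(t) = -C_1e^(t)

Coefficient matrix A = [[5, -12], [0, 1]].
Characteristic polynomial det(A - λI) = λ^2 - 6λ + 5 = 0.
Eigenvalues λ = 1, 5.
For λ=1: (A-λI) row 1 is [4, -12], so an eigenvector is (-3, -1).
For λ=5: (A-λI) row 1 is [0, -12], so an eigenvector is (-1, 0).
General solution: C_1e^(t)(-3,-1) + C_2e^(5t)(-1,0).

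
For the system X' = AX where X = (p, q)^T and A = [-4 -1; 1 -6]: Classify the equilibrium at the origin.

stable improper node

A = [[-4,-1],[1,-6]]; det(A-λI) = λ^2 + 10λ + 25.
repeated λ = -5 with a single eigenvector.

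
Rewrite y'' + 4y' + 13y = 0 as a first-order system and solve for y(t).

Let x_1 = y, x_2 = y'. Then x_1' = x_2 and x_2' = -13x_1 - 4x_2.
A = [[0,1],[-13,-4]]; det(A-λI) = λ^2 + 4λ + 13.
Eigenvalues λ = -2 ± 3i.

y(t) = K_1e^(-2t)cos(3t) + K_2e^(-2t)sin(3t)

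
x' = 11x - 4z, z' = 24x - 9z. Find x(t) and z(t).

x(t) = c_1e^(-t) - c_2e^(3t), z(t) = 3c_1e^(-t) - 2c_2e^(3t)

Coefficient matrix A = [[11, -4], [24, -9]].
Characteristic polynomial det(A - λI) = λ^2 - 2λ - 3 = 0.
Eigenvalues λ = -1, 3.
For λ=-1: (A-λI) row 1 is [12, -4], so an eigenvector is (1, 3).
For λ=3: (A-λI) row 1 is [8, -4], so an eigenvector is (-1, -2).
General solution: c_1e^(-t)(1,3) + c_2e^(3t)(-1,-2).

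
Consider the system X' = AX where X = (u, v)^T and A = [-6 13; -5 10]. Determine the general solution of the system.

u(t) = -3K_1e^(2t)sin(t) + 2K_1e^(2t)cos(t) + 2K_2e^(2t)sin(t) + 3K_2e^(2t)cos(t), v(t) = -2K_1e^(2t)sin(t) + K_1e^(2t)cos(t) + K_2e^(2t)sin(t) + 2K_2e^(2t)cos(t)

Coefficient matrix A = [[-6, 13], [-5, 10]].
Characteristic polynomial det(A - λI) = λ^2 - 4λ + 5 = 0.
Eigenvalues λ = 2 ± i (complex conjugate pair).
For λ=2+i: an eigenvector is (2,1) - i(-3,-2) = (2 + 3i, 1 + 2i).
A real fundamental pair from Re and Im of e^((2+i)t)v: X_1 = e^(2t)(cos(t)·(2,1) + sin(t)·(-3,-2)), X_2 = e^(2t)(sin(t)·(2,1) - cos(t)·(-3,-2)).
General solution: K_1X_1 + K_2X_2.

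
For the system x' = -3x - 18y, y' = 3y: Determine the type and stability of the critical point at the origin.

A = [[-3,-18],[0,3]]; det(A-λI) = λ^2 - 9.
λ = -3, 3: opposite signs.

saddle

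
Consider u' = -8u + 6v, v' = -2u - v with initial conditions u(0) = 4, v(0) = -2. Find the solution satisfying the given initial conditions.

u(t) = -24e^(-4t) + 28e^(-5t), v(t) = -16e^(-4t) + 14e^(-5t)

Coefficient matrix A = [[-8, 6], [-2, -1]].
Characteristic polynomial det(A - λI) = λ^2 + 9λ + 20 = 0.
Eigenvalues λ = -4, -5.
For λ=-4: (A-λI) row 1 is [-4, 6], so an eigenvector is (3, 2).
For λ=-5: (A-λI) row 1 is [-3, 6], so an eigenvector is (2, 1).
General solution: c_1e^(-4t)(3,2) + c_2e^(-5t)(2,1).
Applying u(0)=4, v(0)=-2 gives c_1=-8, c_2=14.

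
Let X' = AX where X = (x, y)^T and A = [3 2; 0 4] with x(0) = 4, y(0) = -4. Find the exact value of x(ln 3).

-324

A = [[3,2],[0,4]]; eigenvalues λ = 3, 4.
Eigenvectors: (-1,0) for λ=3, (2,1) for λ=4.
From the initial condition, c_1 = -12, c_2 = -4.
x(ln 3) = (-12)(3^3)(-1) + (-4)(3^4)(2) = -324.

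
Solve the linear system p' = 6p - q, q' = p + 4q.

Coefficient matrix A = [[6, -1], [1, 4]].
Characteristic polynomial det(A - λI) = λ^2 - 10λ + 25 = 0.
Single eigenvalue λ = 5 with algebraic multiplicity 2.
Eigenvector v = (-1,-1); generalized eigenvector w with (A-λI)w=v is (2,3).
General solution: e^(5t)[K_1·v + K_2·(t·v + w)].

p(t) = -K_1e^(5t) - K_2te^(5t) + 2K_2e^(5t), q(t) = -K_1e^(5t) - K_2te^(5t) + 3K_2e^(5t)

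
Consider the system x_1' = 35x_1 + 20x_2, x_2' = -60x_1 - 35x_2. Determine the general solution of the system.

x_1(t) = 2K_1e^(5t) + K_2e^(-5t), x_2(t) = -3K_1e^(5t) - 2K_2e^(-5t)

Coefficient matrix A = [[35, 20], [-60, -35]].
Characteristic polynomial det(A - λI) = λ^2 - 25 = 0.
Eigenvalues λ = 5, -5.
For λ=5: (A-λI) row 1 is [30, 20], so an eigenvector is (2, -3).
For λ=-5: (A-λI) row 1 is [40, 20], so an eigenvector is (1, -2).
General solution: K_1e^(5t)(2,-3) + K_2e^(-5t)(1,-2).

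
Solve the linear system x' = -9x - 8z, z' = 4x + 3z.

x(t) = 2c_1e^(-5t) - c_2e^(-t), z(t) = -c_1e^(-5t) + c_2e^(-t)

Coefficient matrix A = [[-9, -8], [4, 3]].
Characteristic polynomial det(A - λI) = λ^2 + 6λ + 5 = 0.
Eigenvalues λ = -5, -1.
For λ=-5: (A-λI) row 1 is [-4, -8], so an eigenvector is (2, -1).
For λ=-1: (A-λI) row 1 is [-8, -8], so an eigenvector is (-1, 1).
General solution: c_1e^(-5t)(2,-1) + c_2e^(-t)(-1,1).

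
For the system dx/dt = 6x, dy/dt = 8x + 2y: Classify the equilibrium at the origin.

A = [[6,0],[8,2]]; det(A-λI) = λ^2 - 8λ + 12.
λ = 6, 2: both positive.

unstable node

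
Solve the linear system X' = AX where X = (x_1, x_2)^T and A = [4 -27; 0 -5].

x_1(t) = -3C_1e^(-5t) - C_2e^(4t), x_2(t) = -C_1e^(-5t)

Coefficient matrix A = [[4, -27], [0, -5]].
Characteristic polynomial det(A - λI) = λ^2 + λ - 20 = 0.
Eigenvalues λ = -5, 4.
For λ=-5: (A-λI) row 1 is [9, -27], so an eigenvector is (-3, -1).
For λ=4: (A-λI) row 1 is [0, -27], so an eigenvector is (-1, 0).
General solution: C_1e^(-5t)(-3,-1) + C_2e^(4t)(-1,0).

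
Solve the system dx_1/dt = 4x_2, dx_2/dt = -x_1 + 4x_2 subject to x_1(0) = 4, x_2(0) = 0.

Coefficient matrix A = [[0, 4], [-1, 4]].
Characteristic polynomial det(A - λI) = λ^2 - 4λ + 4 = 0.
Single eigenvalue λ = 2 with algebraic multiplicity 2.
Eigenvector v = (2,1); generalized eigenvector w with (A-λI)w=v is (-3,-1).
General solution: e^(2t)[K_1·v + K_2·(t·v + w)].
Applying x_1(0)=4, x_2(0)=0 gives K_1=-4, K_2=-4.

x_1(t) = -8te^(2t) + 4e^(2t), x_2(t) = -4te^(2t)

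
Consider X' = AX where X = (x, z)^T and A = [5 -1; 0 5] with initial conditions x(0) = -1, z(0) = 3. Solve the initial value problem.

x(t) = -3te^(5t) - e^(5t), z(t) = 3e^(5t)

Coefficient matrix A = [[5, -1], [0, 5]].
Characteristic polynomial det(A - λI) = λ^2 - 10λ + 25 = 0.
Single eigenvalue λ = 5 with algebraic multiplicity 2.
Eigenvector v = (1,0); generalized eigenvector w with (A-λI)w=v is (3,-1).
General solution: e^(5t)[c_1·v + c_2·(t·v + w)].
Applying x(0)=-1, z(0)=3 gives c_1=8, c_2=-3.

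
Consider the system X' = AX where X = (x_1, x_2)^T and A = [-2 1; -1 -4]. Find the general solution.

x_1(t) = -K_1e^(-3t) - K_2te^(-3t), x_2(t) = K_1e^(-3t) + K_2te^(-3t) - K_2e^(-3t)

Coefficient matrix A = [[-2, 1], [-1, -4]].
Characteristic polynomial det(A - λI) = λ^2 + 6λ + 9 = 0.
Single eigenvalue λ = -3 with algebraic multiplicity 2.
Eigenvector v = (-1,1); generalized eigenvector w with (A-λI)w=v is (0,-1).
General solution: e^(-3t)[K_1·v + K_2·(t·v + w)].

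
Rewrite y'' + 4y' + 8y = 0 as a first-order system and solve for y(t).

Let x_1 = y, x_2 = y'. Then x_1' = x_2 and x_2' = -8x_1 - 4x_2.
A = [[0,1],[-8,-4]]; det(A-λI) = λ^2 + 4λ + 8.
Eigenvalues λ = -2 ± 2i.

y(t) = C_1e^(-2t)cos(2t) + C_2e^(-2t)sin(2t)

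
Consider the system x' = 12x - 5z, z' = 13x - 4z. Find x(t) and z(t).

x(t) = -2C_1e^(4t)sin(t) + C_1e^(4t)cos(t) + C_2e^(4t)sin(t) + 2C_2e^(4t)cos(t), z(t) = -3C_1e^(4t)sin(t) + 2C_1e^(4t)cos(t) + 2C_2e^(4t)sin(t) + 3C_2e^(4t)cos(t)

Coefficient matrix A = [[12, -5], [13, -4]].
Characteristic polynomial det(A - λI) = λ^2 - 8λ + 17 = 0.
Eigenvalues λ = 4 ± i (complex conjugate pair).
For λ=4+i: an eigenvector is (1,2) - i(-2,-3) = (1 + 2i, 2 + 3i).
A real fundamental pair from Re and Im of e^((4+i)t)v: X_1 = e^(4t)(cos(t)·(1,2) + sin(t)·(-2,-3)), X_2 = e^(4t)(sin(t)·(1,2) - cos(t)·(-2,-3)).
General solution: C_1X_1 + C_2X_2.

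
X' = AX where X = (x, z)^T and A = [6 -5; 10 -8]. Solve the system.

Coefficient matrix A = [[6, -5], [10, -8]].
Characteristic polynomial det(A - λI) = λ^2 + 2λ + 2 = 0.
Eigenvalues λ = -1 ± i (complex conjugate pair).
For λ=-1+i: an eigenvector is (1,1) - i(2,3) = (1 - 2i, 1 - 3i).
A real fundamental pair from Re and Im of e^((-1+i)t)v: X_1 = e^(-t)(cos(t)·(1,1) + sin(t)·(2,3)), X_2 = e^(-t)(sin(t)·(1,1) - cos(t)·(2,3)).
General solution: C_1X_1 + C_2X_2.

x(t) = 2C_1e^(-t)sin(t) + C_1e^(-t)cos(t) + C_2e^(-t)sin(t) - 2C_2e^(-t)cos(t), z(t) = 3C_1e^(-t)sin(t) + C_1e^(-t)cos(t) + C_2e^(-t)sin(t) - 3C_2e^(-t)cos(t)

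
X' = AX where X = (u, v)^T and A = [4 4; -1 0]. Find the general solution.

Coefficient matrix A = [[4, 4], [-1, 0]].
Characteristic polynomial det(A - λI) = λ^2 - 4λ + 4 = 0.
Single eigenvalue λ = 2 with algebraic multiplicity 2.
Eigenvector v = (-2,1); generalized eigenvector w with (A-λI)w=v is (-1,0).
General solution: e^(2t)[C_1·v + C_2·(t·v + w)].

u(t) = -2C_1e^(2t) - 2C_2te^(2t) - C_2e^(2t), v(t) = C_1e^(2t) + C_2te^(2t)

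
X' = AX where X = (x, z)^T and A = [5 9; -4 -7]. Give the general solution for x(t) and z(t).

x(t) = -3K_1e^(-t) - 3K_2te^(-t) + K_2e^(-t), z(t) = 2K_1e^(-t) + 2K_2te^(-t) - K_2e^(-t)

Coefficient matrix A = [[5, 9], [-4, -7]].
Characteristic polynomial det(A - λI) = λ^2 + 2λ + 1 = 0.
Single eigenvalue λ = -1 with algebraic multiplicity 2.
Eigenvector v = (-3,2); generalized eigenvector w with (A-λI)w=v is (1,-1).
General solution: e^(-t)[K_1·v + K_2·(t·v + w)].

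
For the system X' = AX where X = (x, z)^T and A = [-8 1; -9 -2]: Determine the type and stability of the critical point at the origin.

stable improper node

A = [[-8,1],[-9,-2]]; det(A-λI) = λ^2 + 10λ + 25.
repeated λ = -5 with a single eigenvector.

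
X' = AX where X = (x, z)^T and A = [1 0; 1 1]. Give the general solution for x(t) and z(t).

Coefficient matrix A = [[1, 0], [1, 1]].
Characteristic polynomial det(A - λI) = λ^2 - 2λ + 1 = 0.
Single eigenvalue λ = 1 with algebraic multiplicity 2.
Eigenvector v = (0,-1); generalized eigenvector w with (A-λI)w=v is (-1,2).
General solution: e^(t)[c_1·v + c_2·(t·v + w)].

x(t) = -c_2e^(t), z(t) = -c_1e^(t) - c_2te^(t) + 2c_2e^(t)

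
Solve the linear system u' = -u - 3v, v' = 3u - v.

u(t) = c_1e^(-t)sin(3t) - c_2e^(-t)cos(3t), v(t) = -c_1e^(-t)cos(3t) - c_2e^(-t)sin(3t)

Coefficient matrix A = [[-1, -3], [3, -1]].
Characteristic polynomial det(A - λI) = λ^2 + 2λ + 10 = 0.
Eigenvalues λ = -1 ± 3i (complex conjugate pair).
For λ=-1+3i: an eigenvector is (0,-1) - i(1,0) = (0 - i, -1).
A real fundamental pair from Re and Im of e^((-1+3i)t)v: X_1 = e^(-t)(cos(3t)·(0,-1) + sin(3t)·(1,0)), X_2 = e^(-t)(sin(3t)·(0,-1) - cos(3t)·(1,0)).
General solution: c_1X_1 + c_2X_2.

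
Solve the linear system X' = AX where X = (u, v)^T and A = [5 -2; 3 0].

u(t) = -c_1e^(3t) + 2c_2e^(2t), v(t) = -c_1e^(3t) + 3c_2e^(2t)

Coefficient matrix A = [[5, -2], [3, 0]].
Characteristic polynomial det(A - λI) = λ^2 - 5λ + 6 = 0.
Eigenvalues λ = 3, 2.
For λ=3: (A-λI) row 1 is [2, -2], so an eigenvector is (-1, -1).
For λ=2: (A-λI) row 1 is [3, -2], so an eigenvector is (2, 3).
General solution: c_1e^(3t)(-1,-1) + c_2e^(2t)(2,3).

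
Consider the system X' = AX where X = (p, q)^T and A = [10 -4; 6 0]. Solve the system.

Coefficient matrix A = [[10, -4], [6, 0]].
Characteristic polynomial det(A - λI) = λ^2 - 10λ + 24 = 0.
Eigenvalues λ = 4, 6.
For λ=4: (A-λI) row 1 is [6, -4], so an eigenvector is (2, 3).
For λ=6: (A-λI) row 1 is [4, -4], so an eigenvector is (-1, -1).
General solution: c_1e^(4t)(2,3) + c_2e^(6t)(-1,-1).

p(t) = 2c_1e^(4t) - c_2e^(6t), q(t) = 3c_1e^(4t) - c_2e^(6t)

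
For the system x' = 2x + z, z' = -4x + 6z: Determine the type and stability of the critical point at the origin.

A = [[2,1],[-4,6]]; det(A-λI) = λ^2 - 8λ + 16.
repeated λ = 4 with a single eigenvector.

unstable improper node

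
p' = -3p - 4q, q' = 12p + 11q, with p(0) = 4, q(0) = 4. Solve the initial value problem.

p(t) = -20e^(5t) + 24e^(3t), q(t) = 40e^(5t) - 36e^(3t)

Coefficient matrix A = [[-3, -4], [12, 11]].
Characteristic polynomial det(A - λI) = λ^2 - 8λ + 15 = 0.
Eigenvalues λ = 5, 3.
For λ=5: (A-λI) row 1 is [-8, -4], so an eigenvector is (-1, 2).
For λ=3: (A-λI) row 1 is [-6, -4], so an eigenvector is (-2, 3).
General solution: C_1e^(5t)(-1,2) + C_2e^(3t)(-2,3).
Applying p(0)=4, q(0)=4 gives C_1=20, C_2=-12.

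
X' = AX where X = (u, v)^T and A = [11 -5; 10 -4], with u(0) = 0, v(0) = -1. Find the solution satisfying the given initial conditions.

u(t) = e^(6t) - e^(t), v(t) = e^(6t) - 2e^(t)

Coefficient matrix A = [[11, -5], [10, -4]].
Characteristic polynomial det(A - λI) = λ^2 - 7λ + 6 = 0.
Eigenvalues λ = 6, 1.
For λ=6: (A-λI) row 1 is [5, -5], so an eigenvector is (1, 1).
For λ=1: (A-λI) row 1 is [10, -5], so an eigenvector is (1, 2).
General solution: C_1e^(6t)(1,1) + C_2e^(t)(1,2).
Applying u(0)=0, v(0)=-1 gives C_1=1, C_2=-1.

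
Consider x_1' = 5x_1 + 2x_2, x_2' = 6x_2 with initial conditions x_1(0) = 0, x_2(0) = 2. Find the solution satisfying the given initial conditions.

x_1(t) = 4e^(6t) - 4e^(5t), x_2(t) = 2e^(6t)

Coefficient matrix A = [[5, 2], [0, 6]].
Characteristic polynomial det(A - λI) = λ^2 - 11λ + 30 = 0.
Eigenvalues λ = 5, 6.
For λ=5: (A-λI) row 1 is [0, 2], so an eigenvector is (-1, 0).
For λ=6: (A-λI) row 1 is [-1, 2], so an eigenvector is (-2, -1).
General solution: c_1e^(5t)(-1,0) + c_2e^(6t)(-2,-1).
Applying x_1(0)=0, x_2(0)=2 gives c_1=4, c_2=-2.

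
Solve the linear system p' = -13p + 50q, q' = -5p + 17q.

Coefficient matrix A = [[-13, 50], [-5, 17]].
Characteristic polynomial det(A - λI) = λ^2 - 4λ + 29 = 0.
Eigenvalues λ = 2 ± 5i (complex conjugate pair).
For λ=2+5i: an eigenvector is (-1,0) - i(3,1) = (-1 - 3i, 0 - i).
A real fundamental pair from Re and Im of e^((2+5i)t)v: X_1 = e^(2t)(cos(5t)·(-1,0) + sin(5t)·(3,1)), X_2 = e^(2t)(sin(5t)·(-1,0) - cos(5t)·(3,1)).
General solution: K_1X_1 + K_2X_2.

p(t) = 3K_1e^(2t)sin(5t) - K_1e^(2t)cos(5t) - K_2e^(2t)sin(5t) - 3K_2e^(2t)cos(5t), q(t) = K_1e^(2t)sin(5t) - K_2e^(2t)cos(5t)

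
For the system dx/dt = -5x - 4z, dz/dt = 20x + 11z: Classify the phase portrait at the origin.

A = [[-5,-4],[20,11]]; det(A-λI) = λ^2 - 6λ + 25.
λ = 3 ± 4i: positive real part.

unstable spiral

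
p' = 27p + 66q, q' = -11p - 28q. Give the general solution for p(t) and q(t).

p(t) = 2C_1e^(-6t) - 3C_2e^(5t), q(t) = -C_1e^(-6t) + C_2e^(5t)

Coefficient matrix A = [[27, 66], [-11, -28]].
Characteristic polynomial det(A - λI) = λ^2 + λ - 30 = 0.
Eigenvalues λ = -6, 5.
For λ=-6: (A-λI) row 1 is [33, 66], so an eigenvector is (2, -1).
For λ=5: (A-λI) row 1 is [22, 66], so an eigenvector is (-3, 1).
General solution: C_1e^(-6t)(2,-1) + C_2e^(5t)(-3,1).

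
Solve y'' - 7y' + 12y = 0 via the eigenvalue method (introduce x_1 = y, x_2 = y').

y(t) = c_1e^(3t) + c_2e^(4t)

Let x_1 = y, x_2 = y'. Then x_1' = x_2 and x_2' = -12x_1 + 7x_2.
A = [[0,1],[-12,7]]; det(A-λI) = λ^2 - 7λ + 12.
Eigenvalues λ = 3, 4 with eigenvectors (1,3), (1,4).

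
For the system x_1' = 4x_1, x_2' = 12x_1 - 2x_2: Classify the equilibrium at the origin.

A = [[4,0],[12,-2]]; det(A-λI) = λ^2 - 2λ - 8.
λ = -2, 4: opposite signs.

saddle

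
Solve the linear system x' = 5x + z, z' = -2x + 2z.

Coefficient matrix A = [[5, 1], [-2, 2]].
Characteristic polynomial det(A - λI) = λ^2 - 7λ + 12 = 0.
Eigenvalues λ = 3, 4.
For λ=3: (A-λI) row 1 is [2, 1], so an eigenvector is (-1, 2).
For λ=4: (A-λI) row 1 is [1, 1], so an eigenvector is (-1, 1).
General solution: K_1e^(3t)(-1,2) + K_2e^(4t)(-1,1).

x(t) = -K_1e^(3t) - K_2e^(4t), z(t) = 2K_1e^(3t) + K_2e^(4t)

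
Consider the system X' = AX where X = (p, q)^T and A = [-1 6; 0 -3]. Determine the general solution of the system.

p(t) = -c_1e^(-t) + 3c_2e^(-3t), q(t) = -c_2e^(-3t)

Coefficient matrix A = [[-1, 6], [0, -3]].
Characteristic polynomial det(A - λI) = λ^2 + 4λ + 3 = 0.
Eigenvalues λ = -1, -3.
For λ=-1: (A-λI) row 1 is [0, 6], so an eigenvector is (-1, 0).
For λ=-3: (A-λI) row 1 is [2, 6], so an eigenvector is (3, -1).
General solution: c_1e^(-t)(-1,0) + c_2e^(-3t)(3,-1).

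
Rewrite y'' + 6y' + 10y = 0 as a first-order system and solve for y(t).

Let x_1 = y, x_2 = y'. Then x_1' = x_2 and x_2' = -10x_1 - 6x_2.
A = [[0,1],[-10,-6]]; det(A-λI) = λ^2 + 6λ + 10.
Eigenvalues λ = -3 ± i.

y(t) = C_1e^(-3t)cos(t) + C_2e^(-3t)sin(t)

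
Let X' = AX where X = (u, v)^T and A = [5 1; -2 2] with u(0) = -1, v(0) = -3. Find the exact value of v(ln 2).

A = [[5,1],[-2,2]]; eigenvalues λ = 4, 3.
Eigenvectors: (-1,1) for λ=4, (-1,2) for λ=3.
From the initial condition, c_1 = 5, c_2 = -4.
v(ln 2) = (5)(2^4)(1) + (-4)(2^3)(2) = 16.

16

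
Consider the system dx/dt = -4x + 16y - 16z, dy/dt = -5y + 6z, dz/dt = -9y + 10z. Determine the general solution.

Coefficient matrix A = [[-4, 16, -16], [0, -5, 6], [0, -9, 10]].
det(A - λI) = 0 gives eigenvalues λ = -4, 4, 1.
For λ=-4: eigenvector (1,0,0).
For λ=4: eigenvector (-2,2,3).
For λ=1: eigenvector (0,1,1).
General solution: C_1e^(-4t)(1,0,0) + C_2e^(4t)(-2,2,3) + C_3e^(t)(0,1,1).

x(t) = C_1e^(-4t) - 2C_2e^(4t), y(t) = 2C_2e^(4t) + C_3e^(t), z(t) = 3C_2e^(4t) + C_3e^(t)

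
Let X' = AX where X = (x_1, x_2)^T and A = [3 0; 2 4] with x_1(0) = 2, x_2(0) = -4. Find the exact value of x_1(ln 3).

A = [[3,0],[2,4]]; eigenvalues λ = 3, 4.
Eigenvectors: (1,-2) for λ=3, (0,1) for λ=4.
From the initial condition, c_1 = 2, c_2 = 0.
x_1(ln 3) = (2)(3^3)(1) + (0)(3^4)(0) = 54.

54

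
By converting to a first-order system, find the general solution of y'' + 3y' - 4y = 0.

Let x_1 = y, x_2 = y'. Then x_1' = x_2 and x_2' = 4x_1 - 3x_2.
A = [[0,1],[4,-3]]; det(A-λI) = λ^2 + 3λ - 4.
Eigenvalues λ = -4, 1 with eigenvectors (1,-4), (1,1).

y(t) = K_1e^(-4t) + K_2e^(t)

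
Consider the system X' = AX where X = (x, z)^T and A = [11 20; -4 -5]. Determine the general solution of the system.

x(t) = -C_1e^(3t)sin(4t) + 2C_1e^(3t)cos(4t) + 2C_2e^(3t)sin(4t) + C_2e^(3t)cos(4t), z(t) = -C_1e^(3t)cos(4t) - C_2e^(3t)sin(4t)

Coefficient matrix A = [[11, 20], [-4, -5]].
Characteristic polynomial det(A - λI) = λ^2 - 6λ + 25 = 0.
Eigenvalues λ = 3 ± 4i (complex conjugate pair).
For λ=3+4i: an eigenvector is (2,-1) - i(-1,0) = (2 + i, -1).
A real fundamental pair from Re and Im of e^((3+4i)t)v: X_1 = e^(3t)(cos(4t)·(2,-1) + sin(4t)·(-1,0)), X_2 = e^(3t)(sin(4t)·(2,-1) - cos(4t)·(-1,0)).
General solution: C_1X_1 + C_2X_2.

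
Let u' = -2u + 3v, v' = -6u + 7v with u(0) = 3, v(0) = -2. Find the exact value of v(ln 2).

-144

A = [[-2,3],[-6,7]]; eigenvalues λ = 1, 4.
Eigenvectors: (-1,-1) for λ=1, (1,2) for λ=4.
From the initial condition, c_1 = -8, c_2 = -5.
v(ln 2) = (-8)(2^1)(-1) + (-5)(2^4)(2) = -144.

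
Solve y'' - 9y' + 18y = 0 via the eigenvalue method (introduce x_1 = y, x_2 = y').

Let x_1 = y, x_2 = y'. Then x_1' = x_2 and x_2' = -18x_1 + 9x_2.
A = [[0,1],[-18,9]]; det(A-λI) = λ^2 - 9λ + 18.
Eigenvalues λ = 3, 6 with eigenvectors (1,3), (1,6).

y(t) = C_1e^(3t) + C_2e^(6t)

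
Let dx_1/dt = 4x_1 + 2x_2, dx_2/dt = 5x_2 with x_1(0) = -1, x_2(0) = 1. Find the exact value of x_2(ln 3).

243

A = [[4,2],[0,5]]; eigenvalues λ = 5, 4.
Eigenvectors: (-2,-1) for λ=5, (1,0) for λ=4.
From the initial condition, c_1 = -1, c_2 = -3.
x_2(ln 3) = (-1)(3^5)(-1) + (-3)(3^4)(0) = 243.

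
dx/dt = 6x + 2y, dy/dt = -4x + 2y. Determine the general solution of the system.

x(t) = -c_1e^(4t)sin(2t) + c_2e^(4t)cos(2t), y(t) = c_1e^(4t)sin(2t) - c_1e^(4t)cos(2t) - c_2e^(4t)sin(2t) - c_2e^(4t)cos(2t)

Coefficient matrix A = [[6, 2], [-4, 2]].
Characteristic polynomial det(A - λI) = λ^2 - 8λ + 20 = 0.
Eigenvalues λ = 4 ± 2i (complex conjugate pair).
For λ=4+2i: an eigenvector is (0,-1) - i(-1,1) = (0 + i, -1 - i).
A real fundamental pair from Re and Im of e^((4+2i)t)v: X_1 = e^(4t)(cos(2t)·(0,-1) + sin(2t)·(-1,1)), X_2 = e^(4t)(sin(2t)·(0,-1) - cos(2t)·(-1,1)).
General solution: c_1X_1 + c_2X_2.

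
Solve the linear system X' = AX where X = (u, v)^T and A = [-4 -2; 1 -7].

u(t) = -K_1e^(-6t) + 2K_2e^(-5t), v(t) = -K_1e^(-6t) + K_2e^(-5t)

Coefficient matrix A = [[-4, -2], [1, -7]].
Characteristic polynomial det(A - λI) = λ^2 + 11λ + 30 = 0.
Eigenvalues λ = -6, -5.
For λ=-6: (A-λI) row 1 is [2, -2], so an eigenvector is (-1, -1).
For λ=-5: (A-λI) row 1 is [1, -2], so an eigenvector is (2, 1).
General solution: K_1e^(-6t)(-1,-1) + K_2e^(-5t)(2,1).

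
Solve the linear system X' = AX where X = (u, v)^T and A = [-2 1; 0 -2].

u(t) = -K_1e^(-2t) - K_2te^(-2t) - 3K_2e^(-2t), v(t) = -K_2e^(-2t)

Coefficient matrix A = [[-2, 1], [0, -2]].
Characteristic polynomial det(A - λI) = λ^2 + 4λ + 4 = 0.
Single eigenvalue λ = -2 with algebraic multiplicity 2.
Eigenvector v = (-1,0); generalized eigenvector w with (A-λI)w=v is (-3,-1).
General solution: e^(-2t)[K_1·v + K_2·(t·v + w)].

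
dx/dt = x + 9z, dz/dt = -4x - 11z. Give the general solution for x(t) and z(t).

x(t) = 3K_1e^(-5t) + 3K_2te^(-5t) - K_2e^(-5t), z(t) = -2K_1e^(-5t) - 2K_2te^(-5t) + K_2e^(-5t)

Coefficient matrix A = [[1, 9], [-4, -11]].
Characteristic polynomial det(A - λI) = λ^2 + 10λ + 25 = 0.
Single eigenvalue λ = -5 with algebraic multiplicity 2.
Eigenvector v = (3,-2); generalized eigenvector w with (A-λI)w=v is (-1,1).
General solution: e^(-5t)[K_1·v + K_2·(t·v + w)].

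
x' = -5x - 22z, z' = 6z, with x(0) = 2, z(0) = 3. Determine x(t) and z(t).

Coefficient matrix A = [[-5, -22], [0, 6]].
Characteristic polynomial det(A - λI) = λ^2 - λ - 30 = 0.
Eigenvalues λ = -5, 6.
For λ=-5: (A-λI) row 1 is [0, -22], so an eigenvector is (-1, 0).
For λ=6: (A-λI) row 1 is [-11, -22], so an eigenvector is (2, -1).
General solution: C_1e^(-5t)(-1,0) + C_2e^(6t)(2,-1).
Applying x(0)=2, z(0)=3 gives C_1=-8, C_2=-3.

x(t) = -6e^(6t) + 8e^(-5t), z(t) = 3e^(6t)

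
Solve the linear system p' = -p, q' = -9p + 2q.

Coefficient matrix A = [[-1, 0], [-9, 2]].
Characteristic polynomial det(A - λI) = λ^2 - λ - 2 = 0.
Eigenvalues λ = 2, -1.
For λ=2: (A-λI) row 1 is [-3, 0], so an eigenvector is (0, -1).
For λ=-1: (A-λI) row 2 is [-9, 3], so an eigenvector is (1, 3).
General solution: K_1e^(2t)(0,-1) + K_2e^(-t)(1,3).

p(t) = K_2e^(-t), q(t) = -K_1e^(2t) + 3K_2e^(-t)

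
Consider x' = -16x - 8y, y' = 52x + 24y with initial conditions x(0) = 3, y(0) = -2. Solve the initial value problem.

x(t) = -11e^(4t)sin(4t) + 3e^(4t)cos(4t), y(t) = 29e^(4t)sin(4t) - 2e^(4t)cos(4t)

Coefficient matrix A = [[-16, -8], [52, 24]].
Characteristic polynomial det(A - λI) = λ^2 - 8λ + 32 = 0.
Eigenvalues λ = 4 ± 4i (complex conjugate pair).
For λ=4+4i: an eigenvector is (-1,3) - i(-1,2) = (-1 + i, 3 - 2i).
A real fundamental pair from Re and Im of e^((4+4i)t)v: X_1 = e^(4t)(cos(4t)·(-1,3) + sin(4t)·(-1,2)), X_2 = e^(4t)(sin(4t)·(-1,3) - cos(4t)·(-1,2)).
General solution: C_1X_1 + C_2X_2.
Applying x(0)=3, y(0)=-2 gives C_1=4, C_2=7.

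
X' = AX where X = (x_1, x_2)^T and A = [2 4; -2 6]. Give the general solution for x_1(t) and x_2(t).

x_1(t) = -C_1e^(4t)sin(2t) + C_1e^(4t)cos(2t) + C_2e^(4t)sin(2t) + C_2e^(4t)cos(2t), x_2(t) = -C_1e^(4t)sin(2t) + C_2e^(4t)cos(2t)

Coefficient matrix A = [[2, 4], [-2, 6]].
Characteristic polynomial det(A - λI) = λ^2 - 8λ + 20 = 0.
Eigenvalues λ = 4 ± 2i (complex conjugate pair).
For λ=4+2i: an eigenvector is (1,0) - i(-1,-1) = (1 + i, 0 + i).
A real fundamental pair from Re and Im of e^((4+2i)t)v: X_1 = e^(4t)(cos(2t)·(1,0) + sin(2t)·(-1,-1)), X_2 = e^(4t)(sin(2t)·(1,0) - cos(2t)·(-1,-1)).
General solution: C_1X_1 + C_2X_2.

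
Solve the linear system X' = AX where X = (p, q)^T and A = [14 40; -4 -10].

p(t) = 3c_1e^(2t)sin(4t) + c_1e^(2t)cos(4t) + c_2e^(2t)sin(4t) - 3c_2e^(2t)cos(4t), q(t) = -c_1e^(2t)sin(4t) + c_2e^(2t)cos(4t)

Coefficient matrix A = [[14, 40], [-4, -10]].
Characteristic polynomial det(A - λI) = λ^2 - 4λ + 20 = 0.
Eigenvalues λ = 2 ± 4i (complex conjugate pair).
For λ=2+4i: an eigenvector is (1,0) - i(3,-1) = (1 - 3i, 0 + i).
A real fundamental pair from Re and Im of e^((2+4i)t)v: X_1 = e^(2t)(cos(4t)·(1,0) + sin(4t)·(3,-1)), X_2 = e^(2t)(sin(4t)·(1,0) - cos(4t)·(3,-1)).
General solution: c_1X_1 + c_2X_2.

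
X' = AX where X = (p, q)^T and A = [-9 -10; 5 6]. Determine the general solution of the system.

Coefficient matrix A = [[-9, -10], [5, 6]].
Characteristic polynomial det(A - λI) = λ^2 + 3λ - 4 = 0.
Eigenvalues λ = 1, -4.
For λ=1: (A-λI) row 1 is [-10, -10], so an eigenvector is (-1, 1).
For λ=-4: (A-λI) row 1 is [-5, -10], so an eigenvector is (-2, 1).
General solution: K_1e^(t)(-1,1) + K_2e^(-4t)(-2,1).

p(t) = -K_1e^(t) - 2K_2e^(-4t), q(t) = K_1e^(t) + K_2e^(-4t)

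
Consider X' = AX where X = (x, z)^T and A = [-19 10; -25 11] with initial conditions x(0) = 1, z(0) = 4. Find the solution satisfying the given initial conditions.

Coefficient matrix A = [[-19, 10], [-25, 11]].
Characteristic polynomial det(A - λI) = λ^2 + 8λ + 41 = 0.
Eigenvalues λ = -4 ± 5i (complex conjugate pair).
For λ=-4+5i: an eigenvector is (-1,-2) - i(-1,-1) = (-1 + i, -2 + i).
A real fundamental pair from Re and Im of e^((-4+5i)t)v: X_1 = e^(-4t)(cos(5t)·(-1,-2) + sin(5t)·(-1,-1)), X_2 = e^(-4t)(sin(5t)·(-1,-2) - cos(5t)·(-1,-1)).
General solution: K_1X_1 + K_2X_2.
Applying x(0)=1, z(0)=4 gives K_1=-3, K_2=-2.

x(t) = 5e^(-4t)sin(5t) + e^(-4t)cos(5t), z(t) = 7e^(-4t)sin(5t) + 4e^(-4t)cos(5t)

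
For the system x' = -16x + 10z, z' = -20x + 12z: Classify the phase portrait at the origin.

A = [[-16,10],[-20,12]]; det(A-λI) = λ^2 + 4λ + 8.
λ = -2 ± 2i: negative real part.

stable spiral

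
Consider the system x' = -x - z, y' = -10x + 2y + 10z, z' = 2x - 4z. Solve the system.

x(t) = C_1e^(-2t) - C_3e^(-3t), y(t) = C_2e^(2t) + 2C_3e^(-3t), z(t) = C_1e^(-2t) - 2C_3e^(-3t)

Coefficient matrix A = [[-1, 0, -1], [-10, 2, 10], [2, 0, -4]].
det(A - λI) = 0 gives eigenvalues λ = -2, 2, -3.
For λ=-2: eigenvector (1,0,1).
For λ=2: eigenvector (0,1,0).
For λ=-3: eigenvector (-1,2,-2).
General solution: C_1e^(-2t)(1,0,1) + C_2e^(2t)(0,1,0) + C_3e^(-3t)(-1,2,-2).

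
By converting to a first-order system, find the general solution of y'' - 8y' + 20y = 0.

y(t) = C_1e^(4t)cos(2t) + C_2e^(4t)sin(2t)

Let x_1 = y, x_2 = y'. Then x_1' = x_2 and x_2' = -20x_1 + 8x_2.
A = [[0,1],[-20,8]]; det(A-λI) = λ^2 - 8λ + 20.
Eigenvalues λ = 4 ± 2i.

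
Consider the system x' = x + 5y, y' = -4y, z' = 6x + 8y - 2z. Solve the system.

Coefficient matrix A = [[1, 5, 0], [0, -4, 0], [6, 8, -2]].
det(A - λI) = 0 gives eigenvalues λ = -4, 1, -2.
For λ=-4: eigenvector (-1,1,-1).
For λ=1: eigenvector (1,0,2).
For λ=-2: eigenvector (0,0,1).
General solution: C_1e^(-4t)(-1,1,-1) + C_2e^(t)(1,0,2) + C_3e^(-2t)(0,0,1).

x(t) = -C_1e^(-4t) + C_2e^(t), y(t) = C_1e^(-4t), z(t) = -C_1e^(-4t) + 2C_2e^(t) + C_3e^(-2t)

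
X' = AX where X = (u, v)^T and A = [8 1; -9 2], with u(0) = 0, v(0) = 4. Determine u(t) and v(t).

u(t) = 4te^(5t), v(t) = -12te^(5t) + 4e^(5t)

Coefficient matrix A = [[8, 1], [-9, 2]].
Characteristic polynomial det(A - λI) = λ^2 - 10λ + 25 = 0.
Single eigenvalue λ = 5 with algebraic multiplicity 2.
Eigenvector v = (1,-3); generalized eigenvector w with (A-λI)w=v is (1,-2).
General solution: e^(5t)[C_1·v + C_2·(t·v + w)].
Applying u(0)=0, v(0)=4 gives C_1=-4, C_2=4.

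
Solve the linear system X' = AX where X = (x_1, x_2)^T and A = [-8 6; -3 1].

x_1(t) = -2K_1e^(-5t) + K_2e^(-2t), x_2(t) = -K_1e^(-5t) + K_2e^(-2t)

Coefficient matrix A = [[-8, 6], [-3, 1]].
Characteristic polynomial det(A - λI) = λ^2 + 7λ + 10 = 0.
Eigenvalues λ = -5, -2.
For λ=-5: (A-λI) row 1 is [-3, 6], so an eigenvector is (-2, -1).
For λ=-2: (A-λI) row 1 is [-6, 6], so an eigenvector is (1, 1).
General solution: K_1e^(-5t)(-2,-1) + K_2e^(-2t)(1,1).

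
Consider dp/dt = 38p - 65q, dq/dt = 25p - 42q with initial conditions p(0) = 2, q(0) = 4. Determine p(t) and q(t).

p(t) = -36e^(-2t)sin(5t) + 2e^(-2t)cos(5t), q(t) = -22e^(-2t)sin(5t) + 4e^(-2t)cos(5t)

Coefficient matrix A = [[38, -65], [25, -42]].
Characteristic polynomial det(A - λI) = λ^2 + 4λ + 29 = 0.
Eigenvalues λ = -2 ± 5i (complex conjugate pair).
For λ=-2+5i: an eigenvector is (-3,-2) - i(2,1) = (-3 - 2i, -2 - i).
A real fundamental pair from Re and Im of e^((-2+5i)t)v: X_1 = e^(-2t)(cos(5t)·(-3,-2) + sin(5t)·(2,1)), X_2 = e^(-2t)(sin(5t)·(-3,-2) - cos(5t)·(2,1)).
General solution: C_1X_1 + C_2X_2.
Applying p(0)=2, q(0)=4 gives C_1=-6, C_2=8.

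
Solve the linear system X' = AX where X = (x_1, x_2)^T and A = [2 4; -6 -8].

Coefficient matrix A = [[2, 4], [-6, -8]].
Characteristic polynomial det(A - λI) = λ^2 + 6λ + 8 = 0.
Eigenvalues λ = -2, -4.
For λ=-2: (A-λI) row 1 is [4, 4], so an eigenvector is (-1, 1).
For λ=-4: (A-λI) row 1 is [6, 4], so an eigenvector is (-2, 3).
General solution: C_1e^(-2t)(-1,1) + C_2e^(-4t)(-2,3).

x_1(t) = -C_1e^(-2t) - 2C_2e^(-4t), x_2(t) = C_1e^(-2t) + 3C_2e^(-4t)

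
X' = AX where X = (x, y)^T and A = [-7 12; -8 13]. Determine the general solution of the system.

Coefficient matrix A = [[-7, 12], [-8, 13]].
Characteristic polynomial det(A - λI) = λ^2 - 6λ + 5 = 0.
Eigenvalues λ = 1, 5.
For λ=1: (A-λI) row 1 is [-8, 12], so an eigenvector is (-3, -2).
For λ=5: (A-λI) row 1 is [-12, 12], so an eigenvector is (-1, -1).
General solution: C_1e^(t)(-3,-2) + C_2e^(5t)(-1,-1).

x(t) = -3C_1e^(t) - C_2e^(5t), y(t) = -2C_1e^(t) - C_2e^(5t)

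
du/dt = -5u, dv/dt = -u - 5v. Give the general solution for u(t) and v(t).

Coefficient matrix A = [[-5, 0], [-1, -5]].
Characteristic polynomial det(A - λI) = λ^2 + 10λ + 25 = 0.
Single eigenvalue λ = -5 with algebraic multiplicity 2.
Eigenvector v = (0,-1); generalized eigenvector w with (A-λI)w=v is (1,-1).
General solution: e^(-5t)[K_1·v + K_2·(t·v + w)].

u(t) = K_2e^(-5t), v(t) = -K_1e^(-5t) - K_2te^(-5t) - K_2e^(-5t)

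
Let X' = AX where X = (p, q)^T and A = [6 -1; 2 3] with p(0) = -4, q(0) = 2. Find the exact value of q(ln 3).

-1458

A = [[6,-1],[2,3]]; eigenvalues λ = 5, 4.
Eigenvectors: (-1,-1) for λ=5, (1,2) for λ=4.
From the initial condition, c_1 = 10, c_2 = 6.
q(ln 3) = (10)(3^5)(-1) + (6)(3^4)(2) = -1458.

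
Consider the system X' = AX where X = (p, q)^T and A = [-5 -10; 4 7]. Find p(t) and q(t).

p(t) = -c_1e^(t)sin(2t) + 2c_1e^(t)cos(2t) + 2c_2e^(t)sin(2t) + c_2e^(t)cos(2t), q(t) = c_1e^(t)sin(2t) - c_1e^(t)cos(2t) - c_2e^(t)sin(2t) - c_2e^(t)cos(2t)

Coefficient matrix A = [[-5, -10], [4, 7]].
Characteristic polynomial det(A - λI) = λ^2 - 2λ + 5 = 0.
Eigenvalues λ = 1 ± 2i (complex conjugate pair).
For λ=1+2i: an eigenvector is (2,-1) - i(-1,1) = (2 + i, -1 - i).
A real fundamental pair from Re and Im of e^((1+2i)t)v: X_1 = e^(t)(cos(2t)·(2,-1) + sin(2t)·(-1,1)), X_2 = e^(t)(sin(2t)·(2,-1) - cos(2t)·(-1,1)).
General solution: c_1X_1 + c_2X_2.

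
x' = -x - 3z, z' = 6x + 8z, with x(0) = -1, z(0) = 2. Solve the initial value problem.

x(t) = -e^(5t), z(t) = 2e^(5t)

Coefficient matrix A = [[-1, -3], [6, 8]].
Characteristic polynomial det(A - λI) = λ^2 - 7λ + 10 = 0.
Eigenvalues λ = 2, 5.
For λ=2: (A-λI) row 1 is [-3, -3], so an eigenvector is (1, -1).
For λ=5: (A-λI) row 1 is [-6, -3], so an eigenvector is (-1, 2).
General solution: K_1e^(2t)(1,-1) + K_2e^(5t)(-1,2).
Applying x(0)=-1, z(0)=2 gives K_1=0, K_2=1.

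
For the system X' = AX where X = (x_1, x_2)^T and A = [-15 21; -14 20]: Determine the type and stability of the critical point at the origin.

A = [[-15,21],[-14,20]]; det(A-λI) = λ^2 - 5λ - 6.
λ = 6, -1: opposite signs.

saddle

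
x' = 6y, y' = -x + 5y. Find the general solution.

Coefficient matrix A = [[0, 6], [-1, 5]].
Characteristic polynomial det(A - λI) = λ^2 - 5λ + 6 = 0.
Eigenvalues λ = 2, 3.
For λ=2: (A-λI) row 1 is [-2, 6], so an eigenvector is (-3, -1).
For λ=3: (A-λI) row 1 is [-3, 6], so an eigenvector is (2, 1).
General solution: C_1e^(2t)(-3,-1) + C_2e^(3t)(2,1).

x(t) = -3C_1e^(2t) + 2C_2e^(3t), y(t) = -C_1e^(2t) + C_2e^(3t)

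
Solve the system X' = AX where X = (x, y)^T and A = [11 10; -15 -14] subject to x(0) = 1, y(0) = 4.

x(t) = 11e^(t) - 10e^(-4t), y(t) = -11e^(t) + 15e^(-4t)

Coefficient matrix A = [[11, 10], [-15, -14]].
Characteristic polynomial det(A - λI) = λ^2 + 3λ - 4 = 0.
Eigenvalues λ = -4, 1.
For λ=-4: (A-λI) row 1 is [15, 10], so an eigenvector is (2, -3).
For λ=1: (A-λI) row 1 is [10, 10], so an eigenvector is (1, -1).
General solution: c_1e^(-4t)(2,-3) + c_2e^(t)(1,-1).
Applying x(0)=1, y(0)=4 gives c_1=-5, c_2=11.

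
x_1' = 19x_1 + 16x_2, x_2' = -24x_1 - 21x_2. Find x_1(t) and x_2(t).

Coefficient matrix A = [[19, 16], [-24, -21]].
Characteristic polynomial det(A - λI) = λ^2 + 2λ - 15 = 0.
Eigenvalues λ = 3, -5.
For λ=3: (A-λI) row 1 is [16, 16], so an eigenvector is (-1, 1).
For λ=-5: (A-λI) row 1 is [24, 16], so an eigenvector is (2, -3).
General solution: K_1e^(3t)(-1,1) + K_2e^(-5t)(2,-3).

x_1(t) = -K_1e^(3t) + 2K_2e^(-5t), x_2(t) = K_1e^(3t) - 3K_2e^(-5t)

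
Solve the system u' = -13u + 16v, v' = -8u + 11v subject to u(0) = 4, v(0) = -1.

u(t) = -6e^(3t) + 10e^(-5t), v(t) = -6e^(3t) + 5e^(-5t)

Coefficient matrix A = [[-13, 16], [-8, 11]].
Characteristic polynomial det(A - λI) = λ^2 + 2λ - 15 = 0.
Eigenvalues λ = -5, 3.
For λ=-5: (A-λI) row 1 is [-8, 16], so an eigenvector is (2, 1).
For λ=3: (A-λI) row 1 is [-16, 16], so an eigenvector is (-1, -1).
General solution: c_1e^(-5t)(2,1) + c_2e^(3t)(-1,-1).
Applying u(0)=4, v(0)=-1 gives c_1=5, c_2=6.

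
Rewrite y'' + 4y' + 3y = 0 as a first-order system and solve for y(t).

Let x_1 = y, x_2 = y'. Then x_1' = x_2 and x_2' = -3x_1 - 4x_2.
A = [[0,1],[-3,-4]]; det(A-λI) = λ^2 + 4λ + 3.
Eigenvalues λ = -3, -1 with eigenvectors (1,-3), (1,-1).

y(t) = c_1e^(-3t) + c_2e^(-t)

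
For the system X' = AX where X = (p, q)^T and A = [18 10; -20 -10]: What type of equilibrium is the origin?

A = [[18,10],[-20,-10]]; det(A-λI) = λ^2 - 8λ + 20.
λ = 4 ± 2i: positive real part.

unstable spiral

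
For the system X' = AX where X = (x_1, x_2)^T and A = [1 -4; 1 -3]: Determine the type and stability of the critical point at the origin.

A = [[1,-4],[1,-3]]; det(A-λI) = λ^2 + 2λ + 1.
repeated λ = -1 with a single eigenvector.

stable improper node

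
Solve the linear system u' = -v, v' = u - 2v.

u(t) = -C_1e^(-t) - C_2te^(-t) - 2C_2e^(-t), v(t) = -C_1e^(-t) - C_2te^(-t) - C_2e^(-t)

Coefficient matrix A = [[0, -1], [1, -2]].
Characteristic polynomial det(A - λI) = λ^2 + 2λ + 1 = 0.
Single eigenvalue λ = -1 with algebraic multiplicity 2.
Eigenvector v = (-1,-1); generalized eigenvector w with (A-λI)w=v is (-2,-1).
General solution: e^(-t)[C_1·v + C_2·(t·v + w)].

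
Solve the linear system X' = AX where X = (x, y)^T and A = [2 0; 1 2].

x(t) = c_2e^(2t), y(t) = c_1e^(2t) + c_2te^(2t) + 2c_2e^(2t)

Coefficient matrix A = [[2, 0], [1, 2]].
Characteristic polynomial det(A - λI) = λ^2 - 4λ + 4 = 0.
Single eigenvalue λ = 2 with algebraic multiplicity 2.
Eigenvector v = (0,1); generalized eigenvector w with (A-λI)w=v is (1,2).
General solution: e^(2t)[c_1·v + c_2·(t·v + w)].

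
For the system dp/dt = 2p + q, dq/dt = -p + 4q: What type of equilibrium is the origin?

unstable improper node

A = [[2,1],[-1,4]]; det(A-λI) = λ^2 - 6λ + 9.
repeated λ = 3 with a single eigenvector.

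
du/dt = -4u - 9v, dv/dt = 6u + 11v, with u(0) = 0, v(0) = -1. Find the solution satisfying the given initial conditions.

u(t) = 3e^(5t) - 3e^(2t), v(t) = -3e^(5t) + 2e^(2t)

Coefficient matrix A = [[-4, -9], [6, 11]].
Characteristic polynomial det(A - λI) = λ^2 - 7λ + 10 = 0.
Eigenvalues λ = 5, 2.
For λ=5: (A-λI) row 1 is [-9, -9], so an eigenvector is (-1, 1).
For λ=2: (A-λI) row 1 is [-6, -9], so an eigenvector is (-3, 2).
General solution: c_1e^(5t)(-1,1) + c_2e^(2t)(-3,2).
Applying u(0)=0, v(0)=-1 gives c_1=-3, c_2=1.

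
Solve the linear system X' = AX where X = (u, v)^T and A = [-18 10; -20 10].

u(t) = -c_1e^(-4t)sin(2t) - 2c_1e^(-4t)cos(2t) - 2c_2e^(-4t)sin(2t) + c_2e^(-4t)cos(2t), v(t) = -c_1e^(-4t)sin(2t) - 3c_1e^(-4t)cos(2t) - 3c_2e^(-4t)sin(2t) + c_2e^(-4t)cos(2t)

Coefficient matrix A = [[-18, 10], [-20, 10]].
Characteristic polynomial det(A - λI) = λ^2 + 8λ + 20 = 0.
Eigenvalues λ = -4 ± 2i (complex conjugate pair).
For λ=-4+2i: an eigenvector is (-2,-3) - i(-1,-1) = (-2 + i, -3 + i).
A real fundamental pair from Re and Im of e^((-4+2i)t)v: X_1 = e^(-4t)(cos(2t)·(-2,-3) + sin(2t)·(-1,-1)), X_2 = e^(-4t)(sin(2t)·(-2,-3) - cos(2t)·(-1,-1)).
General solution: c_1X_1 + c_2X_2.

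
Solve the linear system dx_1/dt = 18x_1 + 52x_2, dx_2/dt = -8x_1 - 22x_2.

Coefficient matrix A = [[18, 52], [-8, -22]].
Characteristic polynomial det(A - λI) = λ^2 + 4λ + 20 = 0.
Eigenvalues λ = -2 ± 4i (complex conjugate pair).
For λ=-2+4i: an eigenvector is (-2,1) - i(3,-1) = (-2 - 3i, 1 + i).
A real fundamental pair from Re and Im of e^((-2+4i)t)v: X_1 = e^(-2t)(cos(4t)·(-2,1) + sin(4t)·(3,-1)), X_2 = e^(-2t)(sin(4t)·(-2,1) - cos(4t)·(3,-1)).
General solution: C_1X_1 + C_2X_2.

x_1(t) = 3C_1e^(-2t)sin(4t) - 2C_1e^(-2t)cos(4t) - 2C_2e^(-2t)sin(4t) - 3C_2e^(-2t)cos(4t), x_2(t) = -C_1e^(-2t)sin(4t) + C_1e^(-2t)cos(4t) + C_2e^(-2t)sin(4t) + C_2e^(-2t)cos(4t)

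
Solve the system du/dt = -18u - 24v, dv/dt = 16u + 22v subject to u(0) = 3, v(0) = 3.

Coefficient matrix A = [[-18, -24], [16, 22]].
Characteristic polynomial det(A - λI) = λ^2 - 4λ - 12 = 0.
Eigenvalues λ = -2, 6.
For λ=-2: (A-λI) row 1 is [-16, -24], so an eigenvector is (3, -2).
For λ=6: (A-λI) row 1 is [-24, -24], so an eigenvector is (1, -1).
General solution: C_1e^(-2t)(3,-2) + C_2e^(6t)(1,-1).
Applying u(0)=3, v(0)=3 gives C_1=6, C_2=-15.

u(t) = -15e^(6t) + 18e^(-2t), v(t) = 15e^(6t) - 12e^(-2t)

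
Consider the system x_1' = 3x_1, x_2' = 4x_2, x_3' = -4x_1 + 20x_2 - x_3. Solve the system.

Coefficient matrix A = [[3, 0, 0], [0, 4, 0], [-4, 20, -1]].
det(A - λI) = 0 gives eigenvalues λ = 3, -1, 4.
For λ=3: eigenvector (1,0,-1).
For λ=-1: eigenvector (0,0,1).
For λ=4: eigenvector (0,1,4).
General solution: K_1e^(3t)(1,0,-1) + K_2e^(-t)(0,0,1) + K_3e^(4t)(0,1,4).

x_1(t) = K_1e^(3t), x_2(t) = K_3e^(4t), x_3(t) = -K_1e^(3t) + K_2e^(-t) + 4K_3e^(4t)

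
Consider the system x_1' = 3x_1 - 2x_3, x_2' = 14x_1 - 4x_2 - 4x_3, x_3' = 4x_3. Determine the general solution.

Coefficient matrix A = [[3, 0, -2], [14, -4, -4], [0, 0, 4]].
det(A - λI) = 0 gives eigenvalues λ = -4, 3, 4.
For λ=-4: eigenvector (0,1,0).
For λ=3: eigenvector (1,2,0).
For λ=4: eigenvector (-2,-4,1).
General solution: C_1e^(-4t)(0,1,0) + C_2e^(3t)(1,2,0) + C_3e^(4t)(-2,-4,1).

x_1(t) = C_2e^(3t) - 2C_3e^(4t), x_2(t) = C_1e^(-4t) + 2C_2e^(3t) - 4C_3e^(4t), x_3(t) = C_3e^(4t)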